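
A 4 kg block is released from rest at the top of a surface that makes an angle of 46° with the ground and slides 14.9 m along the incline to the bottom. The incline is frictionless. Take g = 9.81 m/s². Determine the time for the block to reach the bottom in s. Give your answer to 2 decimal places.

The weight component along the incline is mg sin 46° = 28.227 N and the normal force is N = mg cos 46° = 27.258 N.
With no friction, a = g sin 46° = 7.0567 m/s².
Starting from rest, L = ½at², so t = √(2L/a) = √(2 × 14.9 / 7.0567) = 2.0550 s.

2.05 s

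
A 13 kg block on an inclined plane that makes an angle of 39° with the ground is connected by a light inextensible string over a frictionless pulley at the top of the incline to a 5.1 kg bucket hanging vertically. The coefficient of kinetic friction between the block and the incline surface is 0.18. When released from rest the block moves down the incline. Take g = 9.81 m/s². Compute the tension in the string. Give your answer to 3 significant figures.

53.5 N

For the block on the incline: the weight component along the slope is m₁g sin 39° = 13 × 9.81 × 0.6293 = 80.255 N and the normal force is N = m₁g cos 39° = 99.109 N.
Kinetic friction opposes the block's motion down the incline: f = μN = 0.18 × 99.109 = 17.840 N acting up the slope.
Newton's second law for the block (down-slope positive): 80.255 − 17.840 − T = 13 a. For the hanging bucket (upward positive): T − 5.1 × 9.81 = 5.1 a.
Adding the two equations eliminates T: 12.384 = 18.1 a, so a = 0.6842 m/s².
Then from the hanging bucket's equation, T = 5.1 × (9.81 + 0.6842) = 53.520 N.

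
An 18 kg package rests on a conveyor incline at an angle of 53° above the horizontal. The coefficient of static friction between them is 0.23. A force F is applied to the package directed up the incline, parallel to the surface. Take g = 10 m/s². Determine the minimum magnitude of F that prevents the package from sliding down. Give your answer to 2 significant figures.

The normal force is N = mg cos 53° = 108.327 N. With F at its minimum the package is on the verge of sliding down, so static friction is at its maximum μ_s N = 0.23 × 108.327 = 24.915 N and acts up the slope.
Equilibrium along the incline: F + μ_s N = mg sin 53°, so F = 143.754 − 24.915 = 118.839 N.

120 N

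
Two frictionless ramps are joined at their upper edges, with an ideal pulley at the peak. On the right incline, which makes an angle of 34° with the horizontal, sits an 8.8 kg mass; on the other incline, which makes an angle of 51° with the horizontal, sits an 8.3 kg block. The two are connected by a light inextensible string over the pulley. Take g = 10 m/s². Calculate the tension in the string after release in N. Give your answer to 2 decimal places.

57.08 N

Resolve each weight along its own incline: the 8.8 kg mass has component 8.8 × 10 × sin 34° = 49.209 N down its slope, and the 8.3 kg mass has 8.3 × 10 × sin 51° = 64.503 N down its slope.
The 8.3 kg side's 64.503 N exceeds the other side's 49.209 N, so that mass slides down and the 8.8 kg mass slides up. Taking that direction as positive, Newton's second law for the whole system gives 64.503 − 49.209 = (8.8 + 8.3) a, so a = 15.294 / 17.1 = 0.8944 m/s².
For the 8.8 kg mass (up-slope positive): T − 49.209 = 8.8 × 0.8944, so T = 57.080 N.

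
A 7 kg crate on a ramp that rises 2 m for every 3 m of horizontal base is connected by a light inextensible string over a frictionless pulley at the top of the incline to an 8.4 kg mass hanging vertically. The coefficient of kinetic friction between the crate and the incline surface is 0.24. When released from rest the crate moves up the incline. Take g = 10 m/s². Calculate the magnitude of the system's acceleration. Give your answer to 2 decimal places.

For the crate on the incline: the weight component along the slope is m₁g sin 33.69° = 7 × 10 × 0.5547 = 38.829 N and the normal force is N = m₁g cos 33.69° = 58.244 N.
Kinetic friction opposes the crate's motion up the incline: f = μN = 0.24 × 58.244 = 13.979 N acting down the slope.
Newton's second law for the crate (up-slope positive): T − 38.829 − 13.979 = 7 a. For the hanging mass (downward positive): 8.4 × 10 − T = 8.4 a.
Adding the two equations eliminates T: 31.192 = 15.4 a, so a = 2.0255 m/s².

2.03 m/s²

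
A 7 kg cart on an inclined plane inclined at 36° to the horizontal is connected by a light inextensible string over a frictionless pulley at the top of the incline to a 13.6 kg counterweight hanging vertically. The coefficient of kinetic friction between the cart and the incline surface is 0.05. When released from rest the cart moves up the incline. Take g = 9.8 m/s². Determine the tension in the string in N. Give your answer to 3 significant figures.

73.7 N

For the cart on the incline: the weight component along the slope is m₁g sin 36° = 7 × 9.8 × 0.5878 = 40.323 N and the normal force is N = m₁g cos 36° = 55.499 N.
Kinetic friction opposes the cart's motion up the incline: f = μN = 0.05 × 55.499 = 2.775 N acting down the slope.
Newton's second law for the cart (up-slope positive): T − 40.323 − 2.775 = 7 a. For the hanging counterweight (downward positive): 13.6 × 9.8 − T = 13.6 a.
Adding the two equations eliminates T: 90.182 = 20.6 a, so a = 4.3778 m/s².
Then from the hanging counterweight's equation, T = 13.6 × (9.8 − 4.3778) = 73.742 N.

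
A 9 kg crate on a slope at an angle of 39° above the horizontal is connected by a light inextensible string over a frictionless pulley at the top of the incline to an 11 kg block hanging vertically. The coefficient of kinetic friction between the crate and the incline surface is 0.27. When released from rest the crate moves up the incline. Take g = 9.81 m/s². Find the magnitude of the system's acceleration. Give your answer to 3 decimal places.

For the crate on the incline: the weight component along the slope is m₁g sin 39° = 9 × 9.81 × 0.6293 = 55.561 N and the normal force is N = m₁g cos 39° = 68.614 N.
Kinetic friction opposes the crate's motion up the incline: f = μN = 0.27 × 68.614 = 18.526 N acting down the slope.
Newton's second law for the crate (up-slope positive): T − 55.561 − 18.526 = 9 a. For the hanging block (downward positive): 11 × 9.81 − T = 11 a.
Adding the two equations eliminates T: 33.823 = 20 a, so a = 1.6911 m/s².

1.691 m/s²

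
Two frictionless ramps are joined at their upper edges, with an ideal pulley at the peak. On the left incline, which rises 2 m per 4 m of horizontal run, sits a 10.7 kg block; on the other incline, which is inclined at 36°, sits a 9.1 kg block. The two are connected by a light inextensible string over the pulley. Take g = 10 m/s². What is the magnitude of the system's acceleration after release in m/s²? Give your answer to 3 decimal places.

0.285 m/s²

Resolve each weight along its own incline: the 10.7 kg mass has component 10.7 × 10 × sin 26.57° = 47.852 N down its slope, and the 9.1 kg mass has 9.1 × 10 × sin 36° = 53.488 N down its slope.
The 9.1 kg side's 53.488 N exceeds the other side's 47.852 N, so that mass slides down and the 10.7 kg mass slides up. Taking that direction as positive, Newton's second law for the whole system gives 53.488 − 47.852 = (10.7 + 9.1) a, so a = 5.636 / 19.8 = 0.2846 m/s².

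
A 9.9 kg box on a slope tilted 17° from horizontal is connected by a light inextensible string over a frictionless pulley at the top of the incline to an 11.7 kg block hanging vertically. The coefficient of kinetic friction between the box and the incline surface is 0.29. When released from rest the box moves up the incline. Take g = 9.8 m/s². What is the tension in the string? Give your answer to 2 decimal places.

82.49 N

For the box on the incline: the weight component along the slope is m₁g sin 17° = 9.9 × 9.8 × 0.2924 = 28.369 N and the normal force is N = m₁g cos 17° = 92.781 N.
Kinetic friction opposes the box's motion up the incline: f = μN = 0.29 × 92.781 = 26.906 N acting down the slope.
Newton's second law for the box (up-slope positive): T − 28.369 − 26.906 = 9.9 a. For the hanging block (downward positive): 11.7 × 9.8 − T = 11.7 a.
Adding the two equations eliminates T: 59.385 = 21.6 a, so a = 2.7493 m/s².
Then from the hanging block's equation, T = 11.7 × (9.8 − 2.7493) = 82.493 N.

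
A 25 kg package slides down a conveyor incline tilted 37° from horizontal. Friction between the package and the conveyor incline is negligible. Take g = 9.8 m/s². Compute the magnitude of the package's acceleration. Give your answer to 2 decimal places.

Resolving the weight along the incline: the component pulling the package down the slope is mg sin 37° = 25 × 9.8 × 0.6018 = 147.441 N, and the normal force is N = mg cos 37° = 25 × 9.8 × 0.7986 = 195.657 N.
With no friction the net force along the incline is 147.441 N, so a = g sin 37° = 147.441 / 25 = 5.8976 m/s².

5.90 m/s²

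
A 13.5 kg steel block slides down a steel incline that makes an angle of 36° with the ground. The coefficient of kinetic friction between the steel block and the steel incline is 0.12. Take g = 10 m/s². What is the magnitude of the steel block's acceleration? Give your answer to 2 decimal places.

4.91 m/s²

Resolving the weight along the incline: the component pulling the steel block down the slope is mg sin 36° = 13.5 × 10 × 0.5878 = 79.353 N, and the normal force is N = mg cos 36° = 13.5 × 10 × 0.8090 = 109.215 N.
Kinetic friction acts up the slope with magnitude f = μN = 0.12 × 109.215 = 13.106 N.
Net force along the incline is 79.353 − 13.106 = 66.247 N, so a = 66.247 / 13.5 = 4.9072 m/s².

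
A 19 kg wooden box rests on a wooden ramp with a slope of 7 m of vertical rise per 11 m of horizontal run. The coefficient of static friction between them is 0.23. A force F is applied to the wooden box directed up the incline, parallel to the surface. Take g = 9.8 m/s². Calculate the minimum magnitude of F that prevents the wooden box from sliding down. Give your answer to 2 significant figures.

64 N

The normal force is N = mg cos 32.47° = 157.090 N. With F at its minimum the wooden box is on the verge of sliding down, so static friction is at its maximum μ_s N = 0.23 × 157.090 = 36.131 N and acts up the slope.
Equilibrium along the incline: F + μ_s N = mg sin 32.47°, so F = 99.966 − 36.131 = 63.835 N.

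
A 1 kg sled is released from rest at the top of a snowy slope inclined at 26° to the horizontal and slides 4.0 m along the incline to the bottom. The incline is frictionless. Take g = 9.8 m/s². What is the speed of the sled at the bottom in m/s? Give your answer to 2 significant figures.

5.9 m/s

The weight component along the incline is mg sin 26° = 4.296 N and the normal force is N = mg cos 26° = 8.808 N.
With no friction, a = g sin 26° = 4.2960 m/s².
Starting from rest over a distance of 4.0 m, v² = 2aL = 2 × 4.2960 × 4.0 = 34.3680, so v = 5.8624 m/s.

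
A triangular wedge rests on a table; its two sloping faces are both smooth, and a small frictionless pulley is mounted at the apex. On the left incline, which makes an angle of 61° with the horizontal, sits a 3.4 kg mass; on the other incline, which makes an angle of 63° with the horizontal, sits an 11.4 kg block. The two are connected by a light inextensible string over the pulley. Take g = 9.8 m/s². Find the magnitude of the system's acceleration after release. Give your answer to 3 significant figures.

4.76 m/s²

Resolve each weight along its own incline: the 3.4 kg mass has component 3.4 × 9.8 × sin 61° = 29.142 N down its slope, and the 11.4 kg mass has 11.4 × 9.8 × sin 63° = 99.543 N down its slope.
The 11.4 kg side's 99.543 N exceeds the other side's 29.142 N, so that mass slides down and the 3.4 kg mass slides up. Taking that direction as positive, Newton's second law for the whole system gives 99.543 − 29.142 = (3.4 + 11.4) a, so a = 70.401 / 14.8 = 4.7568 m/s².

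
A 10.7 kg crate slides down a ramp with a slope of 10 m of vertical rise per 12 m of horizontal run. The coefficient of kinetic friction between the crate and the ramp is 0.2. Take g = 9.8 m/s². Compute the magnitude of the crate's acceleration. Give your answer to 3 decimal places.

Resolving the weight along the incline: the component pulling the crate down the slope is mg sin 39.81° = 10.7 × 9.8 × 0.6402 = 67.131 N, and the normal force is N = mg cos 39.81° = 10.7 × 9.8 × 0.7682 = 80.553 N.
Kinetic friction acts up the slope with magnitude f = μN = 0.2 × 80.553 = 16.111 N.
Net force along the incline is 67.131 − 16.111 = 51.020 N, so a = 51.020 / 10.7 = 4.7682 m/s².

4.768 m/s²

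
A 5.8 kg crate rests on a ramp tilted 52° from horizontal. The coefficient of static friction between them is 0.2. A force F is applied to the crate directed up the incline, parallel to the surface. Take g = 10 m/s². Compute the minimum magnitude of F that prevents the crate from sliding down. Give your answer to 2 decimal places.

38.56 N

The normal force is N = mg cos 52° = 35.708 N. With F at its minimum the crate is on the verge of sliding down, so static friction is at its maximum μ_s N = 0.2 × 35.708 = 7.142 N and acts up the slope.
Equilibrium along the incline: F + μ_s N = mg sin 52°, so F = 45.705 − 7.142 = 38.563 N.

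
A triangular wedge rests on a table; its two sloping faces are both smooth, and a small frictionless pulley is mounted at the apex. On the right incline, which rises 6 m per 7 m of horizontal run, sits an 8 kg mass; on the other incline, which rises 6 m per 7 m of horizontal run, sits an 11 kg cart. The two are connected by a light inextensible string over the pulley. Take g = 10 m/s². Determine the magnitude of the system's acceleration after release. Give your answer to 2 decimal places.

Resolve each weight along its own incline: the 8 kg mass has component 8 × 10 × sin 40.60° = 52.063 N down its slope, and the 11 kg mass has 11 × 10 × sin 40.60° = 71.587 N down its slope.
The 11 kg side's 71.587 N exceeds the other side's 52.063 N, so that mass slides down and the 8 kg mass slides up. Taking that direction as positive, Newton's second law for the whole system gives 71.587 − 52.063 = (8 + 11) a, so a = 19.524 / 19 = 1.0276 m/s².

1.03 m/s²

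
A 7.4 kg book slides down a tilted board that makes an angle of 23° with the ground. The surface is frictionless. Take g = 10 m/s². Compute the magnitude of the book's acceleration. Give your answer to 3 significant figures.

3.91 m/s²

Resolving the weight along the incline: the component pulling the book down the slope is mg sin 23° = 7.4 × 10 × 0.3907 = 28.912 N, and the normal force is N = mg cos 23° = 7.4 × 10 × 0.9205 = 68.117 N.
With no friction the net force along the incline is 28.912 N, so a = g sin 23° = 28.912 / 7.4 = 3.9070 m/s².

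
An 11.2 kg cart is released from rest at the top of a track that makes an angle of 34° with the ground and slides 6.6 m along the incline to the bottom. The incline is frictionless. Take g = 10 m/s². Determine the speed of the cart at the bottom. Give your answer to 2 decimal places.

The weight component along the incline is mg sin 34° = 62.630 N and the normal force is N = mg cos 34° = 92.852 N.
With no friction, a = g sin 34° = 5.5919 m/s².
Starting from rest over a distance of 6.6 m, v² = 2aL = 2 × 5.5919 × 6.6 = 73.8131, so v = 8.5915 m/s.

8.59 m/s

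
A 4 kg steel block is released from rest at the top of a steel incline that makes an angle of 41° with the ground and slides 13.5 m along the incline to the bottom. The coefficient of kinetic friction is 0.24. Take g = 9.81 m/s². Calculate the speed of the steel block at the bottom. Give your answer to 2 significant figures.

The weight component along the incline is mg sin 41° = 25.744 N and the normal force is N = mg cos 41° = 29.615 N.
Friction up the slope is f = μN = 0.24 × 29.615 = 7.108 N, so the net downslope force is 25.744 − 7.108 = 18.636 N and a = 18.636 / 4 = 4.6590 m/s².
Starting from rest over a distance of 13.5 m, v² = 2aL = 2 × 4.6590 × 13.5 = 125.7930, so v = 11.2157 m/s.

11 m/s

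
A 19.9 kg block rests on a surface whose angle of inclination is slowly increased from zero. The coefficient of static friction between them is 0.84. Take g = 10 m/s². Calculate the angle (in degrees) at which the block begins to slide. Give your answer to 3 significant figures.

40.0°

At the threshold of sliding, static friction is at its maximum μ_s N and exactly balances the weight component along the incline: mg sin θ = μ_s mg cos θ.
Hence tan θ = μ_s = 0.84, so θ = arctan(0.84) = 40.0303°.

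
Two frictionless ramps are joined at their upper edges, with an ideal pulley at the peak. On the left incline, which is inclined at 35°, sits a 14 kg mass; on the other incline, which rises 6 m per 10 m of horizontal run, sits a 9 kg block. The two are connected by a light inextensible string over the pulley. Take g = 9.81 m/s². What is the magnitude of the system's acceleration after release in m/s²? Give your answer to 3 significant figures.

1.45 m/s²

Resolve each weight along its own incline: the 14 kg mass has component 14 × 9.81 × sin 35° = 78.775 N down its slope, and the 9 kg mass has 9 × 9.81 × sin 30.96° = 45.425 N down its slope.
The 14 kg side's 78.775 N exceeds the other side's 45.425 N, so that mass slides down and the 9 kg mass slides up. Taking that direction as positive, Newton's second law for the whole system gives 78.775 − 45.425 = (14 + 9) a, so a = 33.350 / 23 = 1.4500 m/s².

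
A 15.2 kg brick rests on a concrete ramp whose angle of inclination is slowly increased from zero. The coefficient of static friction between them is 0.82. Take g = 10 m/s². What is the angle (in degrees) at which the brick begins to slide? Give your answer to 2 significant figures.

39°

At the threshold of sliding, static friction is at its maximum μ_s N and exactly balances the weight component along the incline: mg sin θ = μ_s mg cos θ.
Hence tan θ = μ_s = 0.82, so θ = arctan(0.82) = 39.3518°.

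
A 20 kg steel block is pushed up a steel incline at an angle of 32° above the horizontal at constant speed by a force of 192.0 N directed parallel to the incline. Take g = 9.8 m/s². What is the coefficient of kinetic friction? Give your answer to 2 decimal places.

0.53

At constant speed ΣF = 0 along the incline. The applied 192.0 N acts up the slope; the weight component mg sin 32° = 103.864 N and kinetic friction μN both act down the slope.
So 192.0 = 103.864 + μ × 166.217, giving μ = (192.0 − 103.864) / 166.217 = 0.5302.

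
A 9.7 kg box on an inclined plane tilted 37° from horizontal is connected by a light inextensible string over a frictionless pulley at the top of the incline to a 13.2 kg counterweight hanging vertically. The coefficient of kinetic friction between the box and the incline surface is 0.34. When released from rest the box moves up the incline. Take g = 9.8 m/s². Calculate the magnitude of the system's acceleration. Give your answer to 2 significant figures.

For the box on the incline: the weight component along the slope is m₁g sin 37° = 9.7 × 9.8 × 0.6018 = 57.207 N and the normal force is N = m₁g cos 37° = 75.918 N.
Kinetic friction opposes the box's motion up the incline: f = μN = 0.34 × 75.918 = 25.812 N acting down the slope.
Newton's second law for the box (up-slope positive): T − 57.207 − 25.812 = 9.7 a. For the hanging counterweight (downward positive): 13.2 × 9.8 − T = 13.2 a.
Adding the two equations eliminates T: 46.341 = 22.9 a, so a = 2.0236 m/s².

2.0 m/s²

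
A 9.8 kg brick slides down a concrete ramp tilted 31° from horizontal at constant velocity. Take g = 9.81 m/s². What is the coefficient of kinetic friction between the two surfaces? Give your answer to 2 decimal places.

At constant velocity the net force along the incline is zero: mg sin 31° = μ mg cos 31°.
So μ = tan 31° = 0.5150 / 0.8572 = 0.6008.

0.60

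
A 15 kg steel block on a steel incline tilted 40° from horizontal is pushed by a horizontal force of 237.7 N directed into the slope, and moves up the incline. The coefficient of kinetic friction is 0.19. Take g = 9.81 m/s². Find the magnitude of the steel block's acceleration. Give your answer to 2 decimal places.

The horizontal push has components F cos 40° = 237.7 × 0.7660 = 182.078 N up the incline and F sin 40° = 237.7 × 0.6428 = 152.794 N pressing into the surface.
The normal force is therefore N = mg cos 40° + F sin 40° = 112.717 + 152.794 = 265.511 N, and kinetic friction down the slope is μN = 0.19 × 265.511 = 50.447 N.
Along the incline: F cos 40° − mg sin 40° − μN = ma, so 182.078 − 94.588 − 50.447 = 15 a, giving a = 2.4695 m/s².

2.47 m/s²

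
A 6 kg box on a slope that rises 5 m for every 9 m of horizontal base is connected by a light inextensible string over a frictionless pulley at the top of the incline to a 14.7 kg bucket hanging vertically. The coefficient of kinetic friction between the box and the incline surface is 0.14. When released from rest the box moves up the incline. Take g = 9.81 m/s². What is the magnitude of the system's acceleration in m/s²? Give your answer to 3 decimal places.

For the box on the incline: the weight component along the slope is m₁g sin 29.05° = 6 × 9.81 × 0.4856 = 28.582 N and the normal force is N = m₁g cos 29.05° = 51.453 N.
Kinetic friction opposes the box's motion up the incline: f = μN = 0.14 × 51.453 = 7.203 N acting down the slope.
Newton's second law for the box (up-slope positive): T − 28.582 − 7.203 = 6 a. For the hanging bucket (downward positive): 14.7 × 9.81 − T = 14.7 a.
Adding the two equations eliminates T: 108.422 = 20.7 a, so a = 5.2378 m/s².

5.238 m/s²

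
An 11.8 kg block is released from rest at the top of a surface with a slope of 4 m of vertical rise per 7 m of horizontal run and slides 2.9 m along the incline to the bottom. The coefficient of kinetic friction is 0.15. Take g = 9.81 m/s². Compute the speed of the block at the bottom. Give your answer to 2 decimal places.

The weight component along the incline is mg sin 29.74° = 57.432 N and the normal force is N = mg cos 29.74° = 100.506 N.
Friction up the slope is f = μN = 0.15 × 100.506 = 15.076 N, so the net downslope force is 57.432 − 15.076 = 42.356 N and a = 42.356 / 11.8 = 3.5895 m/s².
Starting from rest over a distance of 2.9 m, v² = 2aL = 2 × 3.5895 × 2.9 = 20.8191, so v = 4.5628 m/s.

4.56 m/s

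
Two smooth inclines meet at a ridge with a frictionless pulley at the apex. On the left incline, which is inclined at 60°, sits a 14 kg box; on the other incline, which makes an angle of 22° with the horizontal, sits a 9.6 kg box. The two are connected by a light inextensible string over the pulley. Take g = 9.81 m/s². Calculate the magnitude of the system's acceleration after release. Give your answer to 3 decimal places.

3.545 m/s²

Resolve each weight along its own incline: the 14 kg mass has component 14 × 9.81 × sin 60° = 118.940 N down its slope, and the 9.6 kg mass has 9.6 × 9.81 × sin 22° = 35.279 N down its slope.
The 14 kg side's 118.940 N exceeds the other side's 35.279 N, so that mass slides down and the 9.6 kg mass slides up. Taking that direction as positive, Newton's second law for the whole system gives 118.940 − 35.279 = (14 + 9.6) a, so a = 83.661 / 23.6 = 3.5450 m/s².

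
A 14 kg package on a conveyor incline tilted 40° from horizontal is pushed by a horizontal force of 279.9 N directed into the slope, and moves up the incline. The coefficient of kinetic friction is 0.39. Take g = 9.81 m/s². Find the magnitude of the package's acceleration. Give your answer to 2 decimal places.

1.07 m/s²

The horizontal push has components F cos 40° = 279.9 × 0.7660 = 214.403 N up the incline and F sin 40° = 279.9 × 0.6428 = 179.920 N pressing into the surface.
The normal force is therefore N = mg cos 40° + F sin 40° = 105.202 + 179.920 = 285.122 N, and kinetic friction down the slope is μN = 0.39 × 285.122 = 111.198 N.
Along the incline: F cos 40° − mg sin 40° − μN = ma, so 214.403 − 88.282 − 111.198 = 14 a, giving a = 1.0659 m/s².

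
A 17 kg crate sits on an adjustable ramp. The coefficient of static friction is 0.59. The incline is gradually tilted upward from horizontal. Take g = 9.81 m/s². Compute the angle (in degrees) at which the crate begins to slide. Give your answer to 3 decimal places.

30.541°

At the threshold of sliding, static friction is at its maximum μ_s N and exactly balances the weight component along the incline: mg sin θ = μ_s mg cos θ.
Hence tan θ = μ_s = 0.59, so θ = arctan(0.59) = 30.5406°.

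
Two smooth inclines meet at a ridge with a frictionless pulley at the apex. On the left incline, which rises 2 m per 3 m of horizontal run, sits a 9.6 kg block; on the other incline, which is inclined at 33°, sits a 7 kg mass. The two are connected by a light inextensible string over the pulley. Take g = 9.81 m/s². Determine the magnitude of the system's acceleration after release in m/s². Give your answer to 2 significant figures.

0.89 m/s²

Resolve each weight along its own incline: the 9.6 kg mass has component 9.6 × 9.81 × sin 33.69° = 52.239 N down its slope, and the 7 kg mass has 7 × 9.81 × sin 33° = 37.400 N down its slope.
The 9.6 kg side's 52.239 N exceeds the other side's 37.400 N, so that mass slides down and the 7 kg mass slides up. Taking that direction as positive, Newton's second law for the whole system gives 52.239 − 37.400 = (9.6 + 7) a, so a = 14.839 / 16.6 = 0.8939 m/s².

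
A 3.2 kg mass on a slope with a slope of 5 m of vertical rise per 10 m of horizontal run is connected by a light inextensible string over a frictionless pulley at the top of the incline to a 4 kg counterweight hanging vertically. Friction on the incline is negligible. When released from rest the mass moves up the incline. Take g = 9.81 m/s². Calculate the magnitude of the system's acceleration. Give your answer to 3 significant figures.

For the mass on the incline: the weight component along the slope is m₁g sin 26.57° = 3.2 × 9.81 × 0.4472 = 14.039 N and the normal force is N = m₁g cos 26.57° = 28.078 N.
Newton's second law for the mass (up-slope positive): T − 14.039 = 3.2 a. For the hanging counterweight (downward positive): 4 × 9.81 − T = 4 a.
Adding the two equations eliminates T: 25.201 = 7.2 a, so a = 3.5001 m/s².

3.50 m/s²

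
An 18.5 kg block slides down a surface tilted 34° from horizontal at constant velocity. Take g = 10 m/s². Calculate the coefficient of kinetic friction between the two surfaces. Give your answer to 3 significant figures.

0.675

At constant velocity the net force along the incline is zero: mg sin 34° = μ mg cos 34°.
So μ = tan 34° = 0.5592 / 0.8290 = 0.6745.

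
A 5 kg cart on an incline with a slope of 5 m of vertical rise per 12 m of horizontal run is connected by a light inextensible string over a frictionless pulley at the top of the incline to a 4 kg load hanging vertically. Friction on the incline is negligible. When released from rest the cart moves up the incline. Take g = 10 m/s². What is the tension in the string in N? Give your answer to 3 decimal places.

30.769 N

For the cart on the incline: the weight component along the slope is m₁g sin 22.62° = 5 × 10 × 0.3846 = 19.230 N and the normal force is N = m₁g cos 22.62° = 46.154 N.
Newton's second law for the cart (up-slope positive): T − 19.230 = 5 a. For the hanging load (downward positive): 4 × 10 − T = 4 a.
Adding the two equations eliminates T: 20.770 = 9 a, so a = 2.3078 m/s².
Then from the hanging load's equation, T = 4 × (10 − 2.3078) = 30.769 N.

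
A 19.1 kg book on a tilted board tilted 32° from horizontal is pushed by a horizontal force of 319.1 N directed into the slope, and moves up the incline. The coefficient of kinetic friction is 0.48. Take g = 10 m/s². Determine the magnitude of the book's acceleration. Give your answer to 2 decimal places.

0.55 m/s²

The horizontal push has components F cos 32° = 319.1 × 0.8480 = 270.597 N up the incline and F sin 32° = 319.1 × 0.5299 = 169.091 N pressing into the surface.
The normal force is therefore N = mg cos 32° + F sin 32° = 161.968 + 169.091 = 331.059 N, and kinetic friction down the slope is μN = 0.48 × 331.059 = 158.908 N.
Along the incline: F cos 32° − mg sin 32° − μN = ma, so 270.597 − 101.211 − 158.908 = 19.1 a, giving a = 0.5486 m/s².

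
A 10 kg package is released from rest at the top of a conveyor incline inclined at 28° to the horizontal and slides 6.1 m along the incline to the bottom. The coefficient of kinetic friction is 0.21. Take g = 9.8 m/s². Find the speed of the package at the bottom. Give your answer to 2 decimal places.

5.83 m/s

The weight component along the incline is mg sin 28° = 46.008 N and the normal force is N = mg cos 28° = 86.529 N.
Friction up the slope is f = μN = 0.21 × 86.529 = 18.171 N, so the net downslope force is 46.008 − 18.171 = 27.837 N and a = 27.837 / 10 = 2.7837 m/s².
Starting from rest over a distance of 6.1 m, v² = 2aL = 2 × 2.7837 × 6.1 = 33.9611, so v = 5.8276 m/s.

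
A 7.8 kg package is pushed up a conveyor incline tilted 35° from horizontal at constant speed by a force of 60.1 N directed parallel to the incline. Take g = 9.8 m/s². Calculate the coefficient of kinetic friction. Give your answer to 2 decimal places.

At constant speed ΣF = 0 along the incline. The applied 60.1 N acts up the slope; the weight component mg sin 35° = 43.844 N and kinetic friction μN both act down the slope.
So 60.1 = 43.844 + μ × 62.616, giving μ = (60.1 − 43.844) / 62.616 = 0.2596.

0.26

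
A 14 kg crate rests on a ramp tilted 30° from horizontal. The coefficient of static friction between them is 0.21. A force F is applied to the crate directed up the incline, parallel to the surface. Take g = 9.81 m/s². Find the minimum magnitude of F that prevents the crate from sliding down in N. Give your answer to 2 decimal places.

The normal force is N = mg cos 30° = 118.940 N. With F at its minimum the crate is on the verge of sliding down, so static friction is at its maximum μ_s N = 0.21 × 118.940 = 24.977 N and acts up the slope.
Equilibrium along the incline: F + μ_s N = mg sin 30°, so F = 68.670 − 24.977 = 43.693 N.

43.69 N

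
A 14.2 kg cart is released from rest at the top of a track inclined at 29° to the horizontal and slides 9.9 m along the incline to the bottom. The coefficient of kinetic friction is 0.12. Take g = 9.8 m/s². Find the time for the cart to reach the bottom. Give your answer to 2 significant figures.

The weight component along the incline is mg sin 29° = 67.466 N and the normal force is N = mg cos 29° = 121.712 N.
Friction up the slope is f = μN = 0.12 × 121.712 = 14.605 N, so the net downslope force is 67.466 − 14.605 = 52.861 N and a = 52.861 / 14.2 = 3.7226 m/s².
Starting from rest, L = ½at², so t = √(2L/a) = √(2 × 9.9 / 3.7226) = 2.3063 s.

2.3 s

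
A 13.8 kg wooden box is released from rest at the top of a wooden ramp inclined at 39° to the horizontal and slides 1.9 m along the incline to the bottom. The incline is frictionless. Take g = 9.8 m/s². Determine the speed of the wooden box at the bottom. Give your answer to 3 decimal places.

The weight component along the incline is mg sin 39° = 85.109 N and the normal force is N = mg cos 39° = 105.101 N.
With no friction, a = g sin 39° = 6.1673 m/s².
Starting from rest over a distance of 1.9 m, v² = 2aL = 2 × 6.1673 × 1.9 = 23.4357, so v = 4.8410 m/s.

4.841 m/s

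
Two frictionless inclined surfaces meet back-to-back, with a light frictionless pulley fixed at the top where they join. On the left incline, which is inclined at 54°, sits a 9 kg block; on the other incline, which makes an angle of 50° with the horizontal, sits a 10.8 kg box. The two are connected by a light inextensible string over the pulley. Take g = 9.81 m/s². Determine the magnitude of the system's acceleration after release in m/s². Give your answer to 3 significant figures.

Resolve each weight along its own incline: the 9 kg mass has component 9 × 9.81 × sin 54° = 71.428 N down its slope, and the 10.8 kg mass has 10.8 × 9.81 × sin 50° = 81.161 N down its slope.
The 10.8 kg side's 81.161 N exceeds the other side's 71.428 N, so that mass slides down and the 9 kg mass slides up. Taking that direction as positive, Newton's second law for the whole system gives 81.161 − 71.428 = (9 + 10.8) a, so a = 9.733 / 19.8 = 0.4916 m/s².

0.492 m/s²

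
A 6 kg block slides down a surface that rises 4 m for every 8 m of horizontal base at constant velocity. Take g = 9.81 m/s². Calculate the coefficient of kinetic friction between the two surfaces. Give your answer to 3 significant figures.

0.500

At constant velocity the net force along the incline is zero: mg sin 26.57° = μ mg cos 26.57°.
So μ = tan 26.57° = 0.4472 / 0.8944 = 0.5000.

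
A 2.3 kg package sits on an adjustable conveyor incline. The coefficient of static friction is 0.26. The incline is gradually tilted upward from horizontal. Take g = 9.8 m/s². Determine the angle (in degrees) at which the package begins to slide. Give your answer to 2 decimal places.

14.57°

At the threshold of sliding, static friction is at its maximum μ_s N and exactly balances the weight component along the incline: mg sin θ = μ_s mg cos θ.
Hence tan θ = μ_s = 0.26, so θ = arctan(0.26) = 14.5742°.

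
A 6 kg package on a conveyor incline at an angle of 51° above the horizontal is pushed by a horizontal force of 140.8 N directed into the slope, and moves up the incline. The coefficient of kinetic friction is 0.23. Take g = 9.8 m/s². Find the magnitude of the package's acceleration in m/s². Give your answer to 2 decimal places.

The horizontal push has components F cos 51° = 140.8 × 0.6293 = 88.605 N up the incline and F sin 51° = 140.8 × 0.7771 = 109.416 N pressing into the surface.
The normal force is therefore N = mg cos 51° + F sin 51° = 37.003 + 109.416 = 146.419 N, and kinetic friction down the slope is μN = 0.23 × 146.419 = 33.676 N.
Along the incline: F cos 51° − mg sin 51° − μN = ma, so 88.605 − 45.693 − 33.676 = 6 a, giving a = 1.5393 m/s².

1.54 m/s²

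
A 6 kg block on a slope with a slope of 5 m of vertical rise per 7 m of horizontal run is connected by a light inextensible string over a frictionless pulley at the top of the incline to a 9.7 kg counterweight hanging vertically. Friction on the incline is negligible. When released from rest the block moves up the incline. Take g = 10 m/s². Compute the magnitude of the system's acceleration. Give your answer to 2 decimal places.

3.96 m/s²

For the block on the incline: the weight component along the slope is m₁g sin 35.54° = 6 × 10 × 0.5812 = 34.872 N and the normal force is N = m₁g cos 35.54° = 48.824 N.
Newton's second law for the block (up-slope positive): T − 34.872 = 6 a. For the hanging counterweight (downward positive): 9.7 × 10 − T = 9.7 a.
Adding the two equations eliminates T: 62.128 = 15.7 a, so a = 3.9572 m/s².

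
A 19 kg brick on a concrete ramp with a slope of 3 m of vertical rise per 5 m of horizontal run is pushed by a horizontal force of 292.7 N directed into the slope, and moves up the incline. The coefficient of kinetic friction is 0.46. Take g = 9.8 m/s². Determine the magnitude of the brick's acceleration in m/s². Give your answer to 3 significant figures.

The horizontal push has components F cos 30.96° = 292.7 × 0.8575 = 250.990 N up the incline and F sin 30.96° = 292.7 × 0.5145 = 150.594 N pressing into the surface.
The normal force is therefore N = mg cos 30.96° + F sin 30.96° = 159.667 + 150.594 = 310.261 N, and kinetic friction down the slope is μN = 0.46 × 310.261 = 142.720 N.
Along the incline: F cos 30.96° − mg sin 30.96° − μN = ma, so 250.990 − 95.800 − 142.720 = 19 a, giving a = 0.6563 m/s².

0.656 m/s²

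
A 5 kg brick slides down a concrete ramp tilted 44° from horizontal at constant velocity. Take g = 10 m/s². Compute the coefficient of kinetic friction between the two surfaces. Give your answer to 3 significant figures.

0.966

At constant velocity the net force along the incline is zero: mg sin 44° = μ mg cos 44°.
So μ = tan 44° = 0.6947 / 0.7193 = 0.9658.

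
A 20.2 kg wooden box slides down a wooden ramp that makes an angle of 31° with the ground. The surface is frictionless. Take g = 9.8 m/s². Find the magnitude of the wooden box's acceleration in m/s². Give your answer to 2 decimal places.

5.05 m/s²

Resolving the weight along the incline: the component pulling the wooden box down the slope is mg sin 31° = 20.2 × 9.8 × 0.5150 = 101.949 N, and the normal force is N = mg cos 31° = 20.2 × 9.8 × 0.8572 = 169.691 N.
With no friction the net force along the incline is 101.949 N, so a = g sin 31° = 101.949 / 20.2 = 5.0470 m/s².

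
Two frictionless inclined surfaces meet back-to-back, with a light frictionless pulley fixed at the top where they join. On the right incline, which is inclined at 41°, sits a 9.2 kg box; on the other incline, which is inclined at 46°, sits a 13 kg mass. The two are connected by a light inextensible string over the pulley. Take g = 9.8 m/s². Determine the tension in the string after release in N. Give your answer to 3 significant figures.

72.6 N

Resolve each weight along its own incline: the 9.2 kg mass has component 9.2 × 9.8 × sin 41° = 59.150 N down its slope, and the 13 kg mass has 13 × 9.8 × sin 46° = 91.644 N down its slope.
The 13 kg side's 91.644 N exceeds the other side's 59.150 N, so that mass slides down and the 9.2 kg mass slides up. Taking that direction as positive, Newton's second law for the whole system gives 91.644 − 59.150 = (9.2 + 13) a, so a = 32.494 / 22.2 = 1.4637 m/s².
For the 9.2 kg mass (up-slope positive): T − 59.150 = 9.2 × 1.4637, so T = 72.616 N.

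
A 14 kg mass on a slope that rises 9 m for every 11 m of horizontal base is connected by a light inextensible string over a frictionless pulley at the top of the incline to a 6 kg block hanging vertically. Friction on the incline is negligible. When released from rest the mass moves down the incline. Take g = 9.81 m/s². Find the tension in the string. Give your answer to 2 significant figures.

For the mass on the incline: the weight component along the slope is m₁g sin 39.29° = 14 × 9.81 × 0.6332 = 86.964 N and the normal force is N = m₁g cos 39.29° = 106.295 N.
Newton's second law for the mass (down-slope positive): 86.964 − T = 14 a. For the hanging block (upward positive): T − 6 × 9.81 = 6 a.
Adding the two equations eliminates T: 28.104 = 20 a, so a = 1.4052 m/s².
Then from the hanging block's equation, T = 6 × (9.81 + 1.4052) = 67.291 N.

67 N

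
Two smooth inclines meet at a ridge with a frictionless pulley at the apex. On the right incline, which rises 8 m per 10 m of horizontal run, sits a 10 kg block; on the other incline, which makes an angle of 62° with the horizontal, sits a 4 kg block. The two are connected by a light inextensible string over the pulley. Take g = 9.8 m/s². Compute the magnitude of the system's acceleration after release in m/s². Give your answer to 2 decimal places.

1.90 m/s²

Resolve each weight along its own incline: the 10 kg mass has component 10 × 9.8 × sin 38.66° = 61.220 N down its slope, and the 4 kg mass has 4 × 9.8 × sin 62° = 34.612 N down its slope.
The 10 kg side's 61.220 N exceeds the other side's 34.612 N, so that mass slides down and the 4 kg mass slides up. Taking that direction as positive, Newton's second law for the whole system gives 61.220 − 34.612 = (10 + 4) a, so a = 26.608 / 14 = 1.9006 m/s².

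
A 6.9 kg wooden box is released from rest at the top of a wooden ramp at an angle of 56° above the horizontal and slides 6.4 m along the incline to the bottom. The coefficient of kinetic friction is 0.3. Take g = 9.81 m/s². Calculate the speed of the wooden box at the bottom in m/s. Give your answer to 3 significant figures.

The weight component along the incline is mg sin 56° = 56.117 N and the normal force is N = mg cos 56° = 37.851 N.
Friction up the slope is f = μN = 0.3 × 37.851 = 11.355 N, so the net downslope force is 56.117 − 11.355 = 44.762 N and a = 44.762 / 6.9 = 6.4872 m/s².
Starting from rest over a distance of 6.4 m, v² = 2aL = 2 × 6.4872 × 6.4 = 83.0362, so v = 9.1124 m/s.

9.11 m/s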